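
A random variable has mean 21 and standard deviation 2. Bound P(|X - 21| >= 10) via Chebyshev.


k = 10/2 = 5
Chebyshev: P(|X-mu| >= k*sigma) <= 1/k^2 = 1/5^2 = 1/25

1/25


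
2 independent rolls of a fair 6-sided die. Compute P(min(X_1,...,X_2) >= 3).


P(min >= 3) = P(all X_i >= 3) = (P(X_1 >= 3))^2
= (4/6)^2 = (2/3)^2 = 4/9

4/9


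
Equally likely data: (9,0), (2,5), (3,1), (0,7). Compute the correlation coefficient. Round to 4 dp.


Cov(X,Y) = -8.1250, Var(X) = 11.2500, Var(Y) = 8.1875
rho = Cov/(sqrt(VarX)*sqrt(VarY)) = -0.8466

-0.8466


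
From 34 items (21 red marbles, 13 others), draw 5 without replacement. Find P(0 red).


P(X=0) = C(21,0)*C(13,5) / C(34,5)
= 1*1287 / 278256
= 1287/278256 = 39/8432

39/8432


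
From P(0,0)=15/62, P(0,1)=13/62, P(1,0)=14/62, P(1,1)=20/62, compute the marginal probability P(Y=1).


P(Y=1) = P(0,1)+P(1,1) = 13/62 + 20/62 = 33/62

33/62


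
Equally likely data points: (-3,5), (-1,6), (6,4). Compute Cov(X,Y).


E[X]=2/3, E[Y]=5, E[XY]=1
Cov(X,Y) = E[XY] - E[X]E[Y] = 1 - 2/3*5 = -7/3

-7/3


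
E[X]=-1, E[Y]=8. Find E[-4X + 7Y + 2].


E[-4X + 7Y + 2] = -4*E[X] + 7*E[Y] + 2
= (-4)*(-1) + (7)*(8) + (2)
= 4 + 56 + 2 = 62

62


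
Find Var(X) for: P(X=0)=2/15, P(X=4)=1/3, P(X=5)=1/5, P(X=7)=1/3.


E[X] = 14/3, E[X^2] = 80/3
Var(X) = E[X^2] - (E[X])^2 = 80/3 - (14/3)^2 = 44/9

44/9


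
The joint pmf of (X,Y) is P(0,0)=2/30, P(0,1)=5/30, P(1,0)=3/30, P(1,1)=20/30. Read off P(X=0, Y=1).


Read from table: P(X=0, Y=1) = 5/30 = 1/6

1/6


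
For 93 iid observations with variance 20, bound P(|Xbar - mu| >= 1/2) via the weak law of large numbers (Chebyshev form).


Var(Xbar) = Var(X)/n = 20/93
Chebyshev: P(|Xbar-mu| >= 1/2) <= Var(Xbar)/(1/2)^2 = (20/93)/(1/4) = 80/93

80/93


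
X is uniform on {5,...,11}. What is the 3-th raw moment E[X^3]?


E[X^3] = (1/7) * sum(x^3 for x=5..11)
= 4256/7 = 608

608


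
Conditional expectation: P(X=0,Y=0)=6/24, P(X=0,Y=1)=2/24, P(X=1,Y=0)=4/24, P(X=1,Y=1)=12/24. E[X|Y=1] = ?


P(Y=1) = 14/24
E[X|Y=1] = (0*2 + 1*12)/14 = 12/14 = 6/7

6/7


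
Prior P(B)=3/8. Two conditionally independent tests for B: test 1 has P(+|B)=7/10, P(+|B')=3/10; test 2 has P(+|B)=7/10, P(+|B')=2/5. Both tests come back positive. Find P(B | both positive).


After test 1: P(+) = 7/10*3/8 + 3/10*5/8 = 9/20
P(B|+) = (21/80)/(9/20) = 7/12
After test 2 (use post1 as new prior): P(+) = 7/10*7/12 + 2/5*5/12 = 23/40
P(B|+,+) = (49/120)/(23/40) = 49/69

49/69


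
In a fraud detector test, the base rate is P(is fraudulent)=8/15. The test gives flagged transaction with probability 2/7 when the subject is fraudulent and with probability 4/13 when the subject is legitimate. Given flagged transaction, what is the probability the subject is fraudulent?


P(A) = P(A|B)P(B) + P(A|B')P(B') = 2/7*8/15 + 4/13*7/15 = 404/1365
P(B|A) = P(A|B)P(B)/P(A) = (16/105)/(404/1365) = 52/101

52/101


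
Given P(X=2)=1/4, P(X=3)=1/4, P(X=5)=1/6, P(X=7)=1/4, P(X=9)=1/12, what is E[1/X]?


E[1/X] = sum(g(x)*P(x))
= 1/2*1/4 + 1/3*1/4 + 1/5*1/6 + 1/7*1/4 + 1/9*1/12
= 2167/7560

2167/7560


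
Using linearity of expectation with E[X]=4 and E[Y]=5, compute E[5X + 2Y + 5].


E[5X + 2Y + 5] = 5*E[X] + 2*E[Y] + 5
= (5)*(4) + (2)*(5) + (5)
= 20 + 10 + 5 = 35

35


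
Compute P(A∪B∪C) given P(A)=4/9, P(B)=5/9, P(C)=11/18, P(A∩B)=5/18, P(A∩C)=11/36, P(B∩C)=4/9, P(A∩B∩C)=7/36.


P(A∪B∪C) = P(A)+P(B)+P(C) - P(AB)-P(AC)-P(BC) + P(ABC)
= 4/9+5/9+11/18 - 5/18-11/36-4/9 + 7/36
= 7/9

7/9


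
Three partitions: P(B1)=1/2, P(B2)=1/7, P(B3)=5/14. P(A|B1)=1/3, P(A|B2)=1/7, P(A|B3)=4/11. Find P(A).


P(A) = P(A|B1)P(B1) + P(A|B2)P(B2) + P(A|B3)P(B3)
= 1/3*1/2 + 1/7*1/7 + 4/11*5/14
= 1/6 + 1/49 + 10/77 = 1025/3234

1025/3234


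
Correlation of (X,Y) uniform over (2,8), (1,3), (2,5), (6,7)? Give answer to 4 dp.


Cov(X,Y) = 1.9375, Var(X) = 3.6875, Var(Y) = 3.6875
rho = Cov/(sqrt(VarX)*sqrt(VarY)) = 0.5254

0.5254


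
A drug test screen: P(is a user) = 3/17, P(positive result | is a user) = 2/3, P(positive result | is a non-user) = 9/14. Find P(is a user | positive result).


P(A) = P(A|B)P(B) + P(A|B')P(B') = 2/3*3/17 + 9/14*14/17 = 11/17
P(B|A) = P(A|B)P(B)/P(A) = (2/17)/(11/17) = 2/11

2/11


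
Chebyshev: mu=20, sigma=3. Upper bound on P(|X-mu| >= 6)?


k = 6/3 = 2
Chebyshev: P(|X-mu| >= k*sigma) <= 1/k^2 = 1/2^2 = 1/4

1/4


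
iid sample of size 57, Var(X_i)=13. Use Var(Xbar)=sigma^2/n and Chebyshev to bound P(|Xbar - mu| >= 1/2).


Var(Xbar) = Var(X)/n = 13/57
Chebyshev: P(|Xbar-mu| >= 1/2) <= Var(Xbar)/(1/2)^2 = (13/57)/(1/4) = 52/57

52/57


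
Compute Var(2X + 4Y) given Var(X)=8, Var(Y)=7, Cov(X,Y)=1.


Var(2X + 4Y) = 2^2*Var(X) + 4^2*Var(Y) + 2*2*4*Cov(X,Y)
= 4*8 + 16*7 + 16*1
= 32 + 112 + 16 = 160

160


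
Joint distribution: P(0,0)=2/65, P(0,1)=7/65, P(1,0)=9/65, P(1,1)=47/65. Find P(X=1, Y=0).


Read from table: P(X=1, Y=0) = 9/65

9/65


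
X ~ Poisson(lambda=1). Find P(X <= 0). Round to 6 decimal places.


P(X<=0) = e^(-1)*1^0/0!
≈ 0.3678794412
≈ 0.367879

0.367879


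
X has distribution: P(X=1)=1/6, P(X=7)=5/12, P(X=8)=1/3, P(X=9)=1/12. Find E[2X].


E[2X] = sum(g(x)*P(x))
= 2*1/6 + 14*5/12 + 16*1/3 + 18*1/12
= 13

13


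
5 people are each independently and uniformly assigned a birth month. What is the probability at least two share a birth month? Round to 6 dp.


P(all different) = prod((12-i)/12 for i=0..4) = 0.381944
P(at least one match) = 1 - 0.381944 = 0.618056

0.618056


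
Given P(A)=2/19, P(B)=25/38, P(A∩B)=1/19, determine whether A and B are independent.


P(A)*P(B) = 2/19*25/38 = 25/361
P(A∩B) = 1/19 != 25/361, so not independent

No, A and B are not independent


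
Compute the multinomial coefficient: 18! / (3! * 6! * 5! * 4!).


18! = 6402373705728000
Denominator: 3!=6 * 6!=720 * 5!=120 * 4!=24
Coefficient = 6402373705728000 / 12441600 = 514594080

514594080


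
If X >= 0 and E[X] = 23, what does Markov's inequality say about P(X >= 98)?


Markov: P(X >= a) <= E[X]/a
P(X >= 98) <= 23/98

23/98


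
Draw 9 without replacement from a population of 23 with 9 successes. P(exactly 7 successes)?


P(X=7) = C(9,7)*C(14,2) / C(23,9)
= 36*91 / 817190
= 3276/817190 = 1638/408595

1638/408595


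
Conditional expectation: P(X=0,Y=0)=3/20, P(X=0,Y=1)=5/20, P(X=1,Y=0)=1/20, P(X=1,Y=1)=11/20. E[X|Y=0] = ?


P(Y=0) = 4/20
E[X|Y=0] = (0*3 + 1*1)/4 = 1/4

1/4


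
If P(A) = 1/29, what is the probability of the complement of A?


P(A') = 1 - P(A) = 1 - 1/29 = 28/29

28/29


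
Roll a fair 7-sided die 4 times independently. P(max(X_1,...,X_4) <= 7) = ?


P(max <= 7) = P(all X_i <= 7) = (P(X_1 <= 7))^4
= (7/7)^4 = 1^4 = 1

1


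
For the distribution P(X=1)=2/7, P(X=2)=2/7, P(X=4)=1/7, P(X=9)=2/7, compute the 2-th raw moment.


E[X^2] = sum(x^2 * P(x))
= 1*2/7 + 4*2/7 + 16*1/7 + 81*2/7
= 188/7

188/7


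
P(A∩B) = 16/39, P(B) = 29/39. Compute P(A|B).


P(A|B) = P(A∩B)/P(B) = (16/39)/(29/39) = 16/29

16/29


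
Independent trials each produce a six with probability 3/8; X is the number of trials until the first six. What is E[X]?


For geometric (trials until first success), E[X] = 1/p = 1/(3/8) = 8/3

8/3


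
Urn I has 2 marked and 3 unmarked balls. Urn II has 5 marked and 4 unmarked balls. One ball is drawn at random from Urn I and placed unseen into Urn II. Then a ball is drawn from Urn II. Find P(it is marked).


P(transfer marked) = 2/5; P(transfer unmarked) = 3/5
If marked transferred: Urn II has 6 marked of 10, so P(marked|marked moved) = 3/5
If unmarked transferred: Urn II has 5 marked of 10, so P(marked|unmarked moved) = 1/2
By total probability: P(marked) = 2/5*3/5 + 3/5*1/2 = 27/50

27/50


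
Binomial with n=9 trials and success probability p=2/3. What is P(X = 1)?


P(X=1) = C(9,1) * p^1 * (1-p)^8
= 9 * 2/3 * 1/6561
= 2/2187

2/2187


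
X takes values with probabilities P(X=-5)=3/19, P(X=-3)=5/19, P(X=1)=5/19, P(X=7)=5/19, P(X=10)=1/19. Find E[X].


E[X] = sum(x * P(x))
= -5*3/19 - 3*5/19 + 1*5/19 + 7*5/19 + 10*1/19
= 20/19

20/19


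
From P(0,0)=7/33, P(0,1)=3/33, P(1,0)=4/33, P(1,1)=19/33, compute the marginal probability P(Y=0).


P(Y=0) = P(0,0)+P(1,0) = 7/33 + 4/33 = 11/33 = 1/3

1/3


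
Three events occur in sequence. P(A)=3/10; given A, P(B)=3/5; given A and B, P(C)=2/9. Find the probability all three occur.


P(A∩B∩C) = P(A) * P(B|A) * P(C|A∩B)
= 3/10 * 3/5 * 2/9
= 9/50 * 2/9 = 1/25

1/25


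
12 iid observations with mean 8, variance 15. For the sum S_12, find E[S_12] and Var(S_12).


E[S_n] = n*mu = 12*8 = 96
Var(S_n) = n*sigma^2 = 12*15 = 180

E[S_12]=96, Var(S_12)=180


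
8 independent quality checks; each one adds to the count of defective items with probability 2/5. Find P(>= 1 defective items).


P(at least one) = 1 - P(none)
P(none) = (1 - 2/5)^8 = (3/5)^8 = 6561/390625
P(at least one) = 1 - 6561/390625 = 384064/390625

384064/390625


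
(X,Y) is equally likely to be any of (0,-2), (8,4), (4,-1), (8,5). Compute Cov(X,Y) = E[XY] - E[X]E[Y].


E[X]=5, E[Y]=3/2, E[XY]=17
Cov(X,Y) = E[XY] - E[X]E[Y] = 17 - 5*3/2 = 19/2

19/2


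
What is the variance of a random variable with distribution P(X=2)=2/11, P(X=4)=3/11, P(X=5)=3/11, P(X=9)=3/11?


E[X] = 58/11, E[X^2] = 34
Var(X) = E[X^2] - (E[X])^2 = 34 - (58/11)^2 = 750/121

750/121


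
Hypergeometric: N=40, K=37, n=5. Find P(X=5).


P(X=5) = C(37,5)*C(3,0) / C(40,5)
= 435897*1 / 658008
= 435897/658008 = 1309/1976

1309/1976


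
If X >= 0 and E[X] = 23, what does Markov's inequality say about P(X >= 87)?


Markov: P(X >= a) <= E[X]/a
P(X >= 87) <= 23/87

23/87


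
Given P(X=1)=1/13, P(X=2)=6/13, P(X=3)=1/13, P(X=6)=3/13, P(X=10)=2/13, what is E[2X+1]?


E[2X+1] = sum(g(x)*P(x))
= 3*1/13 + 5*6/13 + 7*1/13 + 13*3/13 + 21*2/13
= 121/13

121/13


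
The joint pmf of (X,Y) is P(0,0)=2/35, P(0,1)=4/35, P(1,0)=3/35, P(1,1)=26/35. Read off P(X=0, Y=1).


Read from table: P(X=0, Y=1) = 4/35

4/35


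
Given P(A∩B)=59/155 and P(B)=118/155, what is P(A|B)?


P(A|B) = P(A∩B)/P(B) = (59/155)/(118/155) = 59/118 = 1/2

1/2


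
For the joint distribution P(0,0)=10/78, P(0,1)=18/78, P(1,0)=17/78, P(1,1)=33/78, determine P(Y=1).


P(Y=1) = P(0,1)+P(1,1) = 18/78 + 33/78 = 51/78 = 17/26

17/26


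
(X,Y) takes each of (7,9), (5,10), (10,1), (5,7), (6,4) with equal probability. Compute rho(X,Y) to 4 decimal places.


Cov(X,Y) = -4.5200, Var(X) = 3.4400, Var(Y) = 10.9600
rho = Cov/(sqrt(VarX)*sqrt(VarY)) = -0.7361

-0.7361


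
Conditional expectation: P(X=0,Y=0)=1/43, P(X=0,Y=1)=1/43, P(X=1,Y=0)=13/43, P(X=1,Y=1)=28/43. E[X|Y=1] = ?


P(Y=1) = 29/43
E[X|Y=1] = (0*1 + 1*28)/29 = 28/29

28/29


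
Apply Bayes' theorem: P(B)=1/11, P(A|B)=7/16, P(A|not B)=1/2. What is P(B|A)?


P(A) = P(A|B)P(B) + P(A|B')P(B') = 7/16*1/11 + 1/2*10/11 = 87/176
P(B|A) = P(A|B)P(B)/P(A) = (7/176)/(87/176) = 7/87

7/87


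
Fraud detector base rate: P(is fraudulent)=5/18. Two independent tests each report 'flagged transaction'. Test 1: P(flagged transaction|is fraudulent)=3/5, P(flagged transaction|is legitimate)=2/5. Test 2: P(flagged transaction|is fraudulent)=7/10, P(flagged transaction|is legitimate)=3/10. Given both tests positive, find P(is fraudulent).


After test 1: P(+) = 3/5*5/18 + 2/5*13/18 = 41/90
P(B|+) = (1/6)/(41/90) = 15/41
After test 2 (use post1 as new prior): P(+) = 7/10*15/41 + 3/10*26/41 = 183/410
P(B|+,+) = (21/82)/(183/410) = 35/61

35/61


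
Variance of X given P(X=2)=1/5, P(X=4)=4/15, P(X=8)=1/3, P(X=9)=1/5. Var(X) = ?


E[X] = 89/15, E[X^2] = 213/5
Var(X) = E[X^2] - (E[X])^2 = 213/5 - (89/15)^2 = 1664/225

1664/225


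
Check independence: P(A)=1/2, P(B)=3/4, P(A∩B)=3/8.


P(A)*P(B) = 1/2*3/4 = 3/8
P(A∩B) = 3/8, which equals P(A)P(B), so independent

Yes, A and B are independent


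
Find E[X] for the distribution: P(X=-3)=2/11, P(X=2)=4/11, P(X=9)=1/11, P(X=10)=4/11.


E[X] = sum(x * P(x))
= -3*2/11 + 2*4/11 + 9*1/11 + 10*4/11
= 51/11

51/11


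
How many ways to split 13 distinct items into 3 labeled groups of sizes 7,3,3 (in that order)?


13! = 6227020800
Denominator: 7!=5040 * 3!=6 * 3!=6
Coefficient = 6227020800 / 181440 = 34320

34320


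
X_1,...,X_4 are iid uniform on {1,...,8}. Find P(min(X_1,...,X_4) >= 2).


P(min >= 2) = P(all X_i >= 2) = (P(X_1 >= 2))^4
= (7/8)^4 = 2401/4096

2401/4096


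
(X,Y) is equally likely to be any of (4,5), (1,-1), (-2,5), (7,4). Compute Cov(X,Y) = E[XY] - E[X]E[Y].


E[X]=5/2, E[Y]=13/4, E[XY]=37/4
Cov(X,Y) = E[XY] - E[X]E[Y] = 37/4 - 5/2*13/4 = 9/8

9/8


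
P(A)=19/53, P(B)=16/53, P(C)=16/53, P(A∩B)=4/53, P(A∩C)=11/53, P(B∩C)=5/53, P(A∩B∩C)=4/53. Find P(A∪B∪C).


P(A∪B∪C) = P(A)+P(B)+P(C) - P(AB)-P(AC)-P(BC) + P(ABC)
= 19/53+16/53+16/53 - 4/53-11/53-5/53 + 4/53
= 35/53

35/53


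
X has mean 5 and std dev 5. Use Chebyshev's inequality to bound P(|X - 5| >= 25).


k = 25/5 = 5
Chebyshev: P(|X-mu| >= k*sigma) <= 1/k^2 = 1/5^2 = 1/25

1/25


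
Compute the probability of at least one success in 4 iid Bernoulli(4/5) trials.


P(at least one) = 1 - P(none)
P(none) = (1 - 4/5)^4 = (1/5)^4 = 1/625
P(at least one) = 1 - 1/625 = 624/625

624/625


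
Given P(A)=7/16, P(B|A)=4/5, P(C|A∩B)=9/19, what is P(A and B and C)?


P(A∩B∩C) = P(A) * P(B|A) * P(C|A∩B)
= 7/16 * 4/5 * 9/19
= 7/20 * 9/19 = 63/380

63/380


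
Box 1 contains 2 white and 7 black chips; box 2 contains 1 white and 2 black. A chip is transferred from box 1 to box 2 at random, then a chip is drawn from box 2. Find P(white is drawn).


P(transfer white) = 2/9; P(transfer black) = 7/9
If white transferred: Urn II has 2 white of 4, so P(white|white moved) = 1/2
If black transferred: Urn II has 1 white of 4, so P(white|black moved) = 1/4
By total probability: P(white) = 2/9*1/2 + 7/9*1/4 = 11/36

11/36


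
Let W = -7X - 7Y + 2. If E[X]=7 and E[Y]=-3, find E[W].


E[-7X - 7Y + 2] = -7*E[X] - 7*E[Y] + 2
= (-7)*(7) + (-7)*(-3) + (2)
= -49 + 21 + 2 = -26

-26


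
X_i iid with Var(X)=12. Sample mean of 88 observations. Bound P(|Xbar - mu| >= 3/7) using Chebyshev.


Var(Xbar) = Var(X)/n = 12/88
Chebyshev: P(|Xbar-mu| >= 3/7) <= Var(Xbar)/(3/7)^2 = (3/22)/(9/49) = 49/66

49/66


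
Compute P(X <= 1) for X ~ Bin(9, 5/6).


P(X<=1) = P(X=0) + P(X=1)
= 1/10077696 + 5/1119744
= 23/5038848

23/5038848


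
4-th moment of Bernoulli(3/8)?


For Bernoulli: X in {0,1}
E[X^4] = 0^4*(1-3/8) + 1^4*3/8 = 3/8

3/8


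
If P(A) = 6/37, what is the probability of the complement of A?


P(A') = 1 - P(A) = 1 - 6/37 = 31/37

31/37


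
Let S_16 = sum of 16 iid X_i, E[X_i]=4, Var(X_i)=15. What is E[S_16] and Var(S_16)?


E[S_n] = n*mu = 16*4 = 64
Var(S_n) = n*sigma^2 = 16*15 = 240

E[S_16]=64, Var(S_16)=240


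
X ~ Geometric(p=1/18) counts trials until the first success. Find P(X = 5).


P(X=5) = (1-p)^4 * p = (17/18)^4 * 1/18
= 83521/104976 * 1/18 = 83521/1889568

83521/1889568


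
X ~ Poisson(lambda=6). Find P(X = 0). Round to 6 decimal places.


P(X=0) = e^(-6) * 6^0 / 0!
≈ 0.002478752177 * 1 / 1
≈ 0.002479

0.002479


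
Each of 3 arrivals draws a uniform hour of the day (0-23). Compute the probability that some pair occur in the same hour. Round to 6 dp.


P(all different) = prod((24-i)/24 for i=0..2) = 0.878472
P(at least one match) = 1 - 0.878472 = 0.121528

0.121528


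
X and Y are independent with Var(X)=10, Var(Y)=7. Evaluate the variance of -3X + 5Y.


Independence => Cov(X,Y)=0
Var(-3X + 5Y) = (-3)^2*Var(X) + 5^2*Var(Y)
= 9*10 + 25*7 = 265

265


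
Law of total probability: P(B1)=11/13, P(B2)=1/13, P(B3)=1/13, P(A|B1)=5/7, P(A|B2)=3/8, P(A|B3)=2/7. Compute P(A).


P(A) = P(A|B1)P(B1) + P(A|B2)P(B2) + P(A|B3)P(B3)
= 5/7*11/13 + 3/8*1/13 + 2/7*1/13
= 55/91 + 3/104 + 2/91 = 477/728

477/728


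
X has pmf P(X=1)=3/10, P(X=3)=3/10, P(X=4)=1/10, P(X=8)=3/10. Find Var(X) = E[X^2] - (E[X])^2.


E[X] = 4, E[X^2] = 119/5
Var(X) = E[X^2] - (E[X])^2 = 119/5 - (4)^2 = 39/5

39/5


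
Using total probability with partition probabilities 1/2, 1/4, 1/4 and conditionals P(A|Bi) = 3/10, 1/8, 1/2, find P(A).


P(A) = P(A|B1)P(B1) + P(A|B2)P(B2) + P(A|B3)P(B3)
= 3/10*1/2 + 1/8*1/4 + 1/2*1/4
= 3/20 + 1/32 + 1/8 = 49/160

49/160


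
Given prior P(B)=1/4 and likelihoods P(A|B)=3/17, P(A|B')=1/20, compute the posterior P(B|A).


P(A) = P(A|B)P(B) + P(A|B')P(B') = 3/17*1/4 + 1/20*3/4 = 111/1360
P(B|A) = P(A|B)P(B)/P(A) = (3/68)/(111/1360) = 20/37

20/37


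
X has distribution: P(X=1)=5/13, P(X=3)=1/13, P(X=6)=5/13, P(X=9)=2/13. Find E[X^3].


E[X^3] = sum(g(x)*P(x))
= 1*5/13 + 27*1/13 + 216*5/13 + 729*2/13
= 2570/13

2570/13


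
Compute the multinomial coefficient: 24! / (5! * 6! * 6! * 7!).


24! = 620448401733239439360000
Denominator: 5!=120 * 6!=720 * 6!=720 * 7!=5040
Coefficient = 620448401733239439360000 / 313528320000 = 1978922994048

1978922994048


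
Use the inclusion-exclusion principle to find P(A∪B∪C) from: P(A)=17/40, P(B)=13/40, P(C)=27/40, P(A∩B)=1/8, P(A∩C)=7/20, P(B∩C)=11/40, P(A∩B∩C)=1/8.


P(A∪B∪C) = P(A)+P(B)+P(C) - P(AB)-P(AC)-P(BC) + P(ABC)
= 17/40+13/40+27/40 - 1/8-7/20-11/40 + 1/8
= 4/5

4/5


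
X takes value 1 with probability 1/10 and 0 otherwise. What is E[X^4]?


For Bernoulli: X in {0,1}
E[X^4] = 0^4*(1-1/10) + 1^4*1/10 = 1/10

1/10


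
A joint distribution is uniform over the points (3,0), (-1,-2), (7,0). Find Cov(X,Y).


E[X]=3, E[Y]=-2/3, E[XY]=2/3
Cov(X,Y) = E[XY] - E[X]E[Y] = 2/3 - 3*-2/3 = 8/3

8/3


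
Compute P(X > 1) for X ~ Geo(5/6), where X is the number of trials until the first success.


P(X > 1) = P(first 1 trials all fail) = (1-p)^1 = (1/6)^1 = 1/6

1/6


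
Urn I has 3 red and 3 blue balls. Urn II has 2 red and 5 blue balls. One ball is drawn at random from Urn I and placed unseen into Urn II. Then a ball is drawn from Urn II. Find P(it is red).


P(transfer red) = 3/6 = 1/2; P(transfer blue) = 1/2
If red transferred: Urn II has 3 red of 8, so P(red|red moved) = 3/8
If blue transferred: Urn II has 2 red of 8, so P(red|blue moved) = 1/4
By total probability: P(red) = 1/2*3/8 + 1/2*1/4 = 5/16

5/16


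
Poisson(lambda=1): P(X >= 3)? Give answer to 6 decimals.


P(X>=3) = 1 - P(X<=2) = 1 - (e^(-1)*1^0/0! + e^(-1)*1^1/1! + e^(-1)*1^2/2!)
≈ 1 - (0.3678794412 + 0.3678794412 + 0.1839397206)
= 1 - 0.9196986030 = 0.0803013970
≈ 0.080301

0.080301


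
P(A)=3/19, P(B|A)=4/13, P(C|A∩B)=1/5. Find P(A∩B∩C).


P(A∩B∩C) = P(A) * P(B|A) * P(C|A∩B)
= 3/19 * 4/13 * 1/5
= 12/247 * 1/5 = 12/1235

12/1235


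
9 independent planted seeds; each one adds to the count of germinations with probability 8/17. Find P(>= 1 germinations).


P(at least one) = 1 - P(none)
P(none) = (1 - 8/17)^9 = (9/17)^9 = 387420489/118587876497
P(at least one) = 1 - 387420489/118587876497 = 118200456008/118587876497

118200456008/118587876497


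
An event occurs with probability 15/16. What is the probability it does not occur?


P(A') = 1 - P(A) = 1 - 15/16 = 1/16

1/16


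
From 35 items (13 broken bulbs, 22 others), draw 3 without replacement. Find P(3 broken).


P(X=3) = C(13,3)*C(22,0) / C(35,3)
= 286*1 / 6545
= 286/6545 = 26/595

26/595


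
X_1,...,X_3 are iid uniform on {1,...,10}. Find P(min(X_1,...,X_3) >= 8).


P(min >= 8) = P(all X_i >= 8) = (P(X_1 >= 8))^3
= (3/10)^3 = 27/1000

27/1000


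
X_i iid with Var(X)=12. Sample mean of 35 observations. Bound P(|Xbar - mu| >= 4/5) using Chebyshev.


Var(Xbar) = Var(X)/n = 12/35
Chebyshev: P(|Xbar-mu| >= 4/5) <= Var(Xbar)/(4/5)^2 = (12/35)/(16/25) = 15/28

15/28


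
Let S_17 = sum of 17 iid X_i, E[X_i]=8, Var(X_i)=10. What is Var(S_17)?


By independence, Var(S_n) = n*Var(X_1) = 17*10 = 170

170


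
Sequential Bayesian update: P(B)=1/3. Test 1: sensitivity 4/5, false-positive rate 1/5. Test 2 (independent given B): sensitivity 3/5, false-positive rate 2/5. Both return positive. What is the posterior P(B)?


After test 1: P(+) = 4/5*1/3 + 1/5*2/3 = 2/5
P(B|+) = (4/15)/(2/5) = 2/3
After test 2 (use post1 as new prior): P(+) = 3/5*2/3 + 2/5*1/3 = 8/15
P(B|+,+) = (2/5)/(8/15) = 3/4

3/4


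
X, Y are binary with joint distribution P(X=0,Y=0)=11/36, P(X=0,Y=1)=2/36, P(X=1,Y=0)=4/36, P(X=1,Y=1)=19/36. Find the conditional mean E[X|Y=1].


P(Y=1) = 21/36
E[X|Y=1] = (0*2 + 1*19)/21 = 19/21

19/21


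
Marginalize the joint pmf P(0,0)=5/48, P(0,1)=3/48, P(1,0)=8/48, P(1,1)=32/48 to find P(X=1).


P(X=1) = P(1,0)+P(1,1) = 8/48 + 32/48 = 40/48 = 5/6

5/6


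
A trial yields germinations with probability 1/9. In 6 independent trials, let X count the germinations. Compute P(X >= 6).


P(X>=6) = P(X=6)
= 1/531441
= 1/531441

1/531441


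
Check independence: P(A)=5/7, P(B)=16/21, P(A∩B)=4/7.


P(A)*P(B) = 5/7*16/21 = 80/147
P(A∩B) = 4/7 != 80/147, so not independent

No, A and B are not independent


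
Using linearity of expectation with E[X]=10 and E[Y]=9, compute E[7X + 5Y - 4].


E[7X + 5Y - 4] = 7*E[X] + 5*E[Y] - 4
= (7)*(10) + (5)*(9) + (-4)
= 70 + 45 - 4 = 111

111


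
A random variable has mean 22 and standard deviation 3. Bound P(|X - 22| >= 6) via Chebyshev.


k = 6/3 = 2
Chebyshev: P(|X-mu| >= k*sigma) <= 1/k^2 = 1/2^2 = 1/4

1/4


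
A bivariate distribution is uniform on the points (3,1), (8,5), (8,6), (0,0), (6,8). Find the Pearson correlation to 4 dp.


Cov(X,Y) = 7.8000, Var(X) = 9.6000, Var(Y) = 9.2000
rho = Cov/(sqrt(VarX)*sqrt(VarY)) = 0.8300

0.8300


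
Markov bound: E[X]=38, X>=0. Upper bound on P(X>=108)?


Markov: P(X >= a) <= E[X]/a
P(X >= 108) <= 38/108 = 19/54

19/54


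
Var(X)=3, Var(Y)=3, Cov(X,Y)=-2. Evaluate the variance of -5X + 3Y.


Var(-5X + 3Y) = (-5)^2*Var(X) + 3^2*Var(Y) + 2*(-5)*3*Cov(X,Y)
= 25*3 + 9*3 - 30*(-2)
= 75 + 27 + 60 = 162

162


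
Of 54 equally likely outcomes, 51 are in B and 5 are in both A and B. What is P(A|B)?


P(A|B) = P(A∩B)/P(B) = (5/54)/(51/54) = 5/51

5/51


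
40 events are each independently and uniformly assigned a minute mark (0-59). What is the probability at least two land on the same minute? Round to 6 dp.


P(all different) = prod((60-i)/60 for i=0..39) = 0.000000
P(at least one match) = 1 - 0.000000 = 1.000000

1.000000


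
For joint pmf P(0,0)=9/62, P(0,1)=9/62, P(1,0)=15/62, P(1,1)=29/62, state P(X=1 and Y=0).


Read from table: P(X=1, Y=0) = 15/62

15/62


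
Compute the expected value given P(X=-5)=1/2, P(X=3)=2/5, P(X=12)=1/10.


E[X] = sum(x * P(x))
= -5*1/2 + 3*2/5 + 12*1/10
= -1/10

-1/10


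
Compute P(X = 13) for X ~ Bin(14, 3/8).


P(X=13) = C(14,13) * p^13 * (1-p)^1
= 14 * 1594323/549755813888 * 5/8
= 55801305/2199023255552

55801305/2199023255552


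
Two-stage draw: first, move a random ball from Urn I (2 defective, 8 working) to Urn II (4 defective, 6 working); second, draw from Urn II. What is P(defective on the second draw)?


P(transfer defective) = 2/10 = 1/5; P(transfer working) = 4/5
If defective transferred: Urn II has 5 defective of 11, so P(defective|defective moved) = 5/11
If working transferred: Urn II has 4 defective of 11, so P(defective|working moved) = 4/11
By total probability: P(defective) = 1/5*5/11 + 4/5*4/11 = 21/55

21/55


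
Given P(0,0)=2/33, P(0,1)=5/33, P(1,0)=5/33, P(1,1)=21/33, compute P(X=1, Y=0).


Read from table: P(X=1, Y=0) = 5/33

5/33


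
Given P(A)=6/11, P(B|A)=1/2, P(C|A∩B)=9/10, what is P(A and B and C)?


P(A∩B∩C) = P(A) * P(B|A) * P(C|A∩B)
= 6/11 * 1/2 * 9/10
= 3/11 * 9/10 = 27/110

27/110


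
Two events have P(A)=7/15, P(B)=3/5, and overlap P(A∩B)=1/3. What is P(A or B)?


P(A∪B) = P(A) + P(B) - P(A∩B)
= 7/15 + 3/5 - 1/3 = 11/15

11/15


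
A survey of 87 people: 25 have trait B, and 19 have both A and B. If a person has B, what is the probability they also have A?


P(A|B) = P(A∩B)/P(B) = (19/87)/(25/87) = 19/25

19/25


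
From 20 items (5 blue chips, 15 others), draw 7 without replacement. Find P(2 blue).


P(X=2) = C(5,2)*C(15,5) / C(20,7)
= 10*3003 / 77520
= 30030/77520 = 1001/2584

1001/2584


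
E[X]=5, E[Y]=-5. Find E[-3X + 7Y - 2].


E[-3X + 7Y - 2] = -3*E[X] + 7*E[Y] - 2
= (-3)*(5) + (7)*(-5) + (-2)
= -15 - 35 - 2 = -52

-52


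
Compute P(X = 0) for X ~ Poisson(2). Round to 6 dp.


P(X=0) = e^(-2) * 2^0 / 0!
≈ 0.1353352832 * 1 / 1
≈ 0.135335

0.135335


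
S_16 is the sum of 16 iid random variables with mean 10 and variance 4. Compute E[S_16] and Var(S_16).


E[S_n] = n*mu = 16*10 = 160
Var(S_n) = n*sigma^2 = 16*4 = 64

E[S_16]=160, Var(S_16)=64


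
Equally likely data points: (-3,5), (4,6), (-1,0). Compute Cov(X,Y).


E[X]=0, E[Y]=11/3, E[XY]=3
Cov(X,Y) = E[XY] - E[X]E[Y] = 3 - 0*11/3 = 3

3


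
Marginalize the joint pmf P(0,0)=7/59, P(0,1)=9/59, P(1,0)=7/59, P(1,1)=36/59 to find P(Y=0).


P(Y=0) = P(0,0)+P(1,0) = 7/59 + 7/59 = 14/59

14/59


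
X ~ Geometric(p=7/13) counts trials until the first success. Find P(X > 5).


P(X > 5) = P(first 5 trials all fail) = (1-p)^5 = (6/13)^5 = 7776/371293

7776/371293


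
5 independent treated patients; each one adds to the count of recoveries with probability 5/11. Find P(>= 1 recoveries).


P(at least one) = 1 - P(none)
P(none) = (1 - 5/11)^5 = (6/11)^5 = 7776/161051
P(at least one) = 1 - 7776/161051 = 153275/161051

153275/161051


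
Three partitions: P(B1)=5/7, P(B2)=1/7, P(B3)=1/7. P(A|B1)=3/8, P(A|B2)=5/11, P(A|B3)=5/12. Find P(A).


P(A) = P(A|B1)P(B1) + P(A|B2)P(B2) + P(A|B3)P(B3)
= 3/8*5/7 + 5/11*1/7 + 5/12*1/7
= 15/56 + 5/77 + 5/84 = 725/1848

725/1848


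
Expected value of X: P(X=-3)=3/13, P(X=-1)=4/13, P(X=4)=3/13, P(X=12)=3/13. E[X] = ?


E[X] = sum(x * P(x))
= -3*3/13 - 1*4/13 + 4*3/13 + 12*3/13
= 35/13

35/13


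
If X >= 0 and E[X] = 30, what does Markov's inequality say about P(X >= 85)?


Markov: P(X >= a) <= E[X]/a
P(X >= 85) <= 30/85 = 6/17

6/17


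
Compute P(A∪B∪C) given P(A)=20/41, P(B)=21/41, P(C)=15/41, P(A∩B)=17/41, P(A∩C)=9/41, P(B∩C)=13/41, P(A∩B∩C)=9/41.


P(A∪B∪C) = P(A)+P(B)+P(C) - P(AB)-P(AC)-P(BC) + P(ABC)
= 20/41+21/41+15/41 - 17/41-9/41-13/41 + 9/41
= 26/41

26/41


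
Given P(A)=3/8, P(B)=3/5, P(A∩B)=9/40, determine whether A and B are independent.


P(A)*P(B) = 3/8*3/5 = 9/40
P(A∩B) = 9/40, which equals P(A)P(B), so independent

Yes, A and B are independent


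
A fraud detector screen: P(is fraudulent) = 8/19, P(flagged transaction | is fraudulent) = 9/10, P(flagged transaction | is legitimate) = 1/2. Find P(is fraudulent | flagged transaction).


P(A) = P(A|B)P(B) + P(A|B')P(B') = 9/10*8/19 + 1/2*11/19 = 127/190
P(B|A) = P(A|B)P(B)/P(A) = (36/95)/(127/190) = 72/127

72/127


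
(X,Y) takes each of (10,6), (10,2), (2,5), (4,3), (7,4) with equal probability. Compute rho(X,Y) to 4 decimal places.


Cov(X,Y) = -0.4000, Var(X) = 10.2400, Var(Y) = 2.0000
rho = Cov/(sqrt(VarX)*sqrt(VarY)) = -0.0884

-0.0884


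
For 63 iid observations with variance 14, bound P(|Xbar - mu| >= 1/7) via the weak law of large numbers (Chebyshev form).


Var(Xbar) = Var(X)/n = 14/63
Chebyshev: P(|Xbar-mu| >= 1/7) <= Var(Xbar)/(1/7)^2 = (2/9)/(1/49) = 98/9
Bound exceeds 1, so trivial bound: 1

1


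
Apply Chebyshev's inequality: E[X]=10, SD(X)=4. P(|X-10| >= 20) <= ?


k = 20/4 = 5
Chebyshev: P(|X-mu| >= k*sigma) <= 1/k^2 = 1/5^2 = 1/25

1/25


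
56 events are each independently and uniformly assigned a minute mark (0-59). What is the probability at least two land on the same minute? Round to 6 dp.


P(all different) = prod((60-i)/60 for i=0..55) = 0.000000
P(at least one match) = 1 - 0.000000 = 1.000000

1.000000


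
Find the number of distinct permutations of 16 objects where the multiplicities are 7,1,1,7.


16! = 20922789888000
Denominator: 7!=5040 * 1!=1 * 1!=1 * 7!=5040
Coefficient = 20922789888000 / 25401600 = 823680

823680


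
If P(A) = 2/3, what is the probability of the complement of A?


P(A') = 1 - P(A) = 1 - 2/3 = 1/3

1/3


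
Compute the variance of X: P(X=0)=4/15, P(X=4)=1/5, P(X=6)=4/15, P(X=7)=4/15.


E[X] = 64/15, E[X^2] = 388/15
Var(X) = E[X^2] - (E[X])^2 = 388/15 - (64/15)^2 = 1724/225

1724/225


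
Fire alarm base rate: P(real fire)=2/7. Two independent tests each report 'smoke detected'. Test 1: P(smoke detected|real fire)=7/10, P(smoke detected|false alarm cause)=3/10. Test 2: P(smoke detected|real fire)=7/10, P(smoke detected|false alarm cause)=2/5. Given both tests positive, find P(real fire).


After test 1: P(+) = 7/10*2/7 + 3/10*5/7 = 29/70
P(B|+) = (1/5)/(29/70) = 14/29
After test 2 (use post1 as new prior): P(+) = 7/10*14/29 + 2/5*15/29 = 79/145
P(B|+,+) = (49/145)/(79/145) = 49/79

49/79


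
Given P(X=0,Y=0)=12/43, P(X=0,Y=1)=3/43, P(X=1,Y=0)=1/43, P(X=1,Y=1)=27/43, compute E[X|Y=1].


P(Y=1) = 30/43
E[X|Y=1] = (0*3 + 1*27)/30 = 27/30 = 9/10

9/10


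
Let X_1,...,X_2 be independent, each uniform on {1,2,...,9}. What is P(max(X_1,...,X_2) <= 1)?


P(max <= 1) = P(all X_i <= 1) = (P(X_1 <= 1))^2
= (1/9)^2 = 1/81

1/81


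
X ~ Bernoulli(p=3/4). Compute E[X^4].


For Bernoulli: X in {0,1}
E[X^4] = 0^4*(1-3/4) + 1^4*3/4 = 3/4

3/4


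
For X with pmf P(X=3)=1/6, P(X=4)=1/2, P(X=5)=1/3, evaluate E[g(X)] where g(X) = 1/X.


E[1/X] = sum(g(x)*P(x))
= 1/3*1/6 + 1/4*1/2 + 1/5*1/3
= 89/360

89/360


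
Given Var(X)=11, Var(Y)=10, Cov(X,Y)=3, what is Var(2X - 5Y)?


Var(2X - 5Y) = 2^2*Var(X) + (-5)^2*Var(Y) + 2*2*(-5)*Cov(X,Y)
= 4*11 + 25*10 - 20*3
= 44 + 250 - 60 = 234

234


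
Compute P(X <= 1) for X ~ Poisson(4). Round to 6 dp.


P(X<=1) = e^(-4)*4^0/0! + e^(-4)*4^1/1!
≈ 0.0183156389 + 0.0732625556
= 0.0915781945
≈ 0.091578

0.091578


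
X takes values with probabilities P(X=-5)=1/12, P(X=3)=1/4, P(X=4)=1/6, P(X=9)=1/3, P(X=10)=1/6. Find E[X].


E[X] = sum(x * P(x))
= -5*1/12 + 3*1/4 + 4*1/6 + 9*1/3 + 10*1/6
= 17/3

17/3


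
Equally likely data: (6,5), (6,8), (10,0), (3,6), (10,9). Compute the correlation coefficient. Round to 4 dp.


Cov(X,Y) = -2.0000, Var(X) = 7.2000, Var(Y) = 9.8400
rho = Cov/(sqrt(VarX)*sqrt(VarY)) = -0.2376

-0.2376


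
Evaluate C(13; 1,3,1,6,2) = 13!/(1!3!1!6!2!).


13! = 6227020800
Denominator: 1!=1 * 3!=6 * 1!=1 * 6!=720 * 2!=2
Coefficient = 6227020800 / 8640 = 720720

720720


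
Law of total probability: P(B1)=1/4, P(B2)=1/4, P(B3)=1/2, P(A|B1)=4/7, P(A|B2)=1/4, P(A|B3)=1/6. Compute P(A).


P(A) = P(A|B1)P(B1) + P(A|B2)P(B2) + P(A|B3)P(B3)
= 4/7*1/4 + 1/4*1/4 + 1/6*1/2
= 1/7 + 1/16 + 1/12 = 97/336

97/336


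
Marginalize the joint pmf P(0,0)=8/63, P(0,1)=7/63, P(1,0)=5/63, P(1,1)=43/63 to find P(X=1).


P(X=1) = P(1,0)+P(1,1) = 5/63 + 43/63 = 48/63 = 16/21

16/21


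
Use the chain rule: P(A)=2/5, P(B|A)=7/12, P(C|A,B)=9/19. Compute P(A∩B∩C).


P(A∩B∩C) = P(A) * P(B|A) * P(C|A∩B)
= 2/5 * 7/12 * 9/19
= 7/30 * 9/19 = 21/190

21/190


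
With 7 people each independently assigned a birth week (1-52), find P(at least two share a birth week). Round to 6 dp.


P(all different) = prod((52-i)/52 for i=0..6) = 0.655863
P(at least one match) = 1 - 0.655863 = 0.344137

0.344137


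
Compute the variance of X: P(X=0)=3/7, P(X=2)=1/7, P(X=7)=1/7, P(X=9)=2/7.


E[X] = 27/7, E[X^2] = 215/7
Var(X) = E[X^2] - (E[X])^2 = 215/7 - (27/7)^2 = 776/49

776/49


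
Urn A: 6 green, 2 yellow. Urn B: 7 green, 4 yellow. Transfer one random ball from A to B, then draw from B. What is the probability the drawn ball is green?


P(transfer green) = 6/8 = 3/4; P(transfer yellow) = 1/4
If green transferred: Urn II has 8 green of 12, so P(green|green moved) = 2/3
If yellow transferred: Urn II has 7 green of 12, so P(green|yellow moved) = 7/12
By total probability: P(green) = 3/4*2/3 + 1/4*7/12 = 31/48

31/48


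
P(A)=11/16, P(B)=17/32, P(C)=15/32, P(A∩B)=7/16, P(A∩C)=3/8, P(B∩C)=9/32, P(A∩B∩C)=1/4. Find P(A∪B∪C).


P(A∪B∪C) = P(A)+P(B)+P(C) - P(AB)-P(AC)-P(BC) + P(ABC)
= 11/16+17/32+15/32 - 7/16-3/8-9/32 + 1/4
= 27/32

27/32


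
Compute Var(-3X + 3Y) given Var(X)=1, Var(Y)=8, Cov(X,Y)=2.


Var(-3X + 3Y) = (-3)^2*Var(X) + 3^2*Var(Y) + 2*(-3)*3*Cov(X,Y)
= 9*1 + 9*8 - 18*2
= 9 + 72 - 36 = 45

45


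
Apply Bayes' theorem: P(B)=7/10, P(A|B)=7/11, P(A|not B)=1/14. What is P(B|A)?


P(A) = P(A|B)P(B) + P(A|B')P(B') = 7/11*7/10 + 1/14*3/10 = 719/1540
P(B|A) = P(A|B)P(B)/P(A) = (49/110)/(719/1540) = 686/719

686/719


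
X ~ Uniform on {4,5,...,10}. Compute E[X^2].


E[X^2] = (1/7) * sum(x^2 for x=4..10)
= 371/7 = 53

53


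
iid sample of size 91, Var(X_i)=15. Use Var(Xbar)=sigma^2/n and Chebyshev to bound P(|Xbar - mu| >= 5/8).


Var(Xbar) = Var(X)/n = 15/91
Chebyshev: P(|Xbar-mu| >= 5/8) <= Var(Xbar)/(5/8)^2 = (15/91)/(25/64) = 192/455

192/455


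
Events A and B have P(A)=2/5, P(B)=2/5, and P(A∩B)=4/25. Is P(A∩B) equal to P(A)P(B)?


P(A)*P(B) = 2/5*2/5 = 4/25
P(A∩B) = 4/25, which equals P(A)P(B), so independent

Yes, A and B are independent


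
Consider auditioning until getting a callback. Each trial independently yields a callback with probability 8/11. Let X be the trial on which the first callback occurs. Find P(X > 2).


P(X > 2) = P(first 2 trials all fail) = (1-p)^2 = (3/11)^2 = 9/121

9/121


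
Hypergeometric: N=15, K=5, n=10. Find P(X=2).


P(X=2) = C(5,2)*C(10,8) / C(15,10)
= 10*45 / 3003
= 450/3003 = 150/1001

150/1001


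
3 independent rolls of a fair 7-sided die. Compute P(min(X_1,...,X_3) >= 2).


P(min >= 2) = P(all X_i >= 2) = (P(X_1 >= 2))^3
= (6/7)^3 = 216/343

216/343


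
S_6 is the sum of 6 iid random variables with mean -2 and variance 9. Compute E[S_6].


E[S_n] = n*E[X_1] = 6*-2 = -12

-12


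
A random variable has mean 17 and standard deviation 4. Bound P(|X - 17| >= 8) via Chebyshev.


k = 8/4 = 2
Chebyshev: P(|X-mu| >= k*sigma) <= 1/k^2 = 1/2^2 = 1/4

1/4


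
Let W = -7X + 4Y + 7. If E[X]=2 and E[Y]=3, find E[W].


E[-7X + 4Y + 7] = -7*E[X] + 4*E[Y] + 7
= (-7)*(2) + (4)*(3) + (7)
= -14 + 12 + 7 = 5

5


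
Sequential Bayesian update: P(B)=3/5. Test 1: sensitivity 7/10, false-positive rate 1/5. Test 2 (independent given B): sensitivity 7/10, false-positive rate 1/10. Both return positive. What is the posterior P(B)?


After test 1: P(+) = 7/10*3/5 + 1/5*2/5 = 1/2
P(B|+) = (21/50)/(1/2) = 21/25
After test 2 (use post1 as new prior): P(+) = 7/10*21/25 + 1/10*4/25 = 151/250
P(B|+,+) = (147/250)/(151/250) = 147/151

147/151


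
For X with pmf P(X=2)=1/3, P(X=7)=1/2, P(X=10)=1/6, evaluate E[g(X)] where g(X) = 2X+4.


E[2X+4] = sum(g(x)*P(x))
= 8*1/3 + 18*1/2 + 24*1/6
= 47/3

47/3


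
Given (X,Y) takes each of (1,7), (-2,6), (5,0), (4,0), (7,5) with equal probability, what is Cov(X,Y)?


E[X]=3, E[Y]=18/5, E[XY]=6
Cov(X,Y) = E[XY] - E[X]E[Y] = 6 - 3*18/5 = -24/5

-24/5


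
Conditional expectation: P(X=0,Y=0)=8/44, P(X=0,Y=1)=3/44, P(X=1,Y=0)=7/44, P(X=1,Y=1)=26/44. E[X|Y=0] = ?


P(Y=0) = 15/44
E[X|Y=0] = (0*8 + 1*7)/15 = 7/15

7/15


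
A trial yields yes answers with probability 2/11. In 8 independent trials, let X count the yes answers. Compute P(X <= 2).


P(X<=2) = P(X=0) + P(X=1) + P(X=2)
= 43046721/214358881 + 76527504/214358881 + 59521392/214358881
= 179095617/214358881

179095617/214358881


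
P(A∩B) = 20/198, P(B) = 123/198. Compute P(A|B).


P(A|B) = P(A∩B)/P(B) = (20/198)/(123/198) = 20/123

20/123


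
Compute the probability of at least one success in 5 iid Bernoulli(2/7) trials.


P(at least one) = 1 - P(none)
P(none) = (1 - 2/7)^5 = (5/7)^5 = 3125/16807
P(at least one) = 1 - 3125/16807 = 13682/16807

13682/16807


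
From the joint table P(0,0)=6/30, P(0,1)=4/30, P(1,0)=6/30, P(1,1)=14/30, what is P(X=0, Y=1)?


Read from table: P(X=0, Y=1) = 4/30 = 2/15

2/15


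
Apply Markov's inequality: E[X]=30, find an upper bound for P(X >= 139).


Markov: P(X >= a) <= E[X]/a
P(X >= 139) <= 30/139

30/139


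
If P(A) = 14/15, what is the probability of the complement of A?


P(A') = 1 - P(A) = 1 - 14/15 = 1/15

1/15


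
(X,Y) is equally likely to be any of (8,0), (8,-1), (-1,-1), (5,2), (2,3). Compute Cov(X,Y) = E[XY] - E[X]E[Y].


E[X]=22/5, E[Y]=3/5, E[XY]=9/5
Cov(X,Y) = E[XY] - E[X]E[Y] = 9/5 - 22/5*3/5 = -21/25

-21/25


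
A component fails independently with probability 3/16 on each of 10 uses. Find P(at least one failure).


P(at least one) = 1 - P(none)
P(none) = (1 - 3/16)^10 = (13/16)^10 = 137858491849/1099511627776
P(at least one) = 1 - 137858491849/1099511627776 = 961653135927/1099511627776

961653135927/1099511627776


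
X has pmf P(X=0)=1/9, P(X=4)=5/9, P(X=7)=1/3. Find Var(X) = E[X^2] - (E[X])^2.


E[X] = 41/9, E[X^2] = 227/9
Var(X) = E[X^2] - (E[X])^2 = 227/9 - (41/9)^2 = 362/81

362/81


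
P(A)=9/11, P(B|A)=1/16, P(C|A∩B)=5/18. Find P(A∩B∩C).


P(A∩B∩C) = P(A) * P(B|A) * P(C|A∩B)
= 9/11 * 1/16 * 5/18
= 9/176 * 5/18 = 5/352

5/352


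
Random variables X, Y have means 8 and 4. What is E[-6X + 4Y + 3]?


E[-6X + 4Y + 3] = -6*E[X] + 4*E[Y] + 3
= (-6)*(8) + (4)*(4) + (3)
= -48 + 16 + 3 = -29

-29


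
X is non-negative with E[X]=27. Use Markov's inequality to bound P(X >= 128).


Markov: P(X >= a) <= E[X]/a
P(X >= 128) <= 27/128

27/128


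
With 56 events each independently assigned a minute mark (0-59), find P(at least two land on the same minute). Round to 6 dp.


P(all different) = prod((60-i)/60 for i=0..55) = 0.000000
P(at least one match) = 1 - 0.000000 = 1.000000

1.000000


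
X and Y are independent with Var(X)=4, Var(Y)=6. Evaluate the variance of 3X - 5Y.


Independence => Cov(X,Y)=0
Var(3X - 5Y) = 3^2*Var(X) + (-5)^2*Var(Y)
= 9*4 + 25*6 = 186

186


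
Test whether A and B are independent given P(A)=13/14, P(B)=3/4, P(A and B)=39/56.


P(A)*P(B) = 13/14*3/4 = 39/56
P(A∩B) = 39/56, which equals P(A)P(B), so independent

Yes, A and B are independent


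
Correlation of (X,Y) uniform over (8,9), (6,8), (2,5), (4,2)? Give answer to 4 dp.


Cov(X,Y) = 4.5000, Var(X) = 5.0000, Var(Y) = 7.5000
rho = Cov/(sqrt(VarX)*sqrt(VarY)) = 0.7348

0.7348


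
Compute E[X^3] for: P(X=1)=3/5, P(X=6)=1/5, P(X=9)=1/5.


E[X^3] = sum(x^3 * P(x))
= 1*3/5 + 216*1/5 + 729*1/5
= 948/5

948/5


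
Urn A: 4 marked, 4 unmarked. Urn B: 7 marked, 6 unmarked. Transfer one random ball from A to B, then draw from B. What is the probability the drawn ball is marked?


P(transfer marked) = 4/8 = 1/2; P(transfer unmarked) = 1/2
If marked transferred: Urn II has 8 marked of 14, so P(marked|marked moved) = 4/7
If unmarked transferred: Urn II has 7 marked of 14, so P(marked|unmarked moved) = 1/2
By total probability: P(marked) = 1/2*4/7 + 1/2*1/2 = 15/28

15/28


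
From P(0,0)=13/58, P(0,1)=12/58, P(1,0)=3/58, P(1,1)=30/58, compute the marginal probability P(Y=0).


P(Y=0) = P(0,0)+P(1,0) = 13/58 + 3/58 = 16/58 = 8/29

8/29


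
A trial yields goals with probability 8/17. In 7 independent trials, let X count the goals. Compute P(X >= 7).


P(X>=7) = P(X=7)
= 2097152/410338673
= 2097152/410338673

2097152/410338673


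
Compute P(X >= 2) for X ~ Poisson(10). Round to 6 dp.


P(X>=2) = 1 - P(X<=1) = 1 - (e^(-10)*10^0/0! + e^(-10)*10^1/1!)
≈ 1 - (0.0000453999 + 0.0004539993)
= 1 - 0.0004993992 = 0.9995006008
≈ 0.999501

0.999501


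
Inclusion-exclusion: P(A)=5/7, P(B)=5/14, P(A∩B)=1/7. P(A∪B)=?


P(A∪B) = P(A) + P(B) - P(A∩B)
= 5/7 + 5/14 - 1/7 = 13/14

13/14
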